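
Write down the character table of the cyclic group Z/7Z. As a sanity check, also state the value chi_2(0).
Character table of Z/7Z (irreps indexed chi_0,...,chi_6 with chi_k(m) = zeta_7^(k*m), zeta_7 = exp(2*pi*i/7)):
  irrep \ class  {0} (size 1)  {1} (size 1)    {2} (size 1)    {3} (size 1)    {4} (size 1)    {5} (size 1)    {6} (size 1)  
  chi_0          1             1               1               1               1               1               1             
  chi_1          1             exp(2*I*pi/7)   exp(4*I*pi/7)   exp(6*I*pi/7)   exp(-6*I*pi/7)  exp(-4*I*pi/7)  exp(-2*I*pi/7)
  chi_2          1             exp(4*I*pi/7)   exp(-6*I*pi/7)  exp(-2*I*pi/7)  exp(2*I*pi/7)   exp(6*I*pi/7)   exp(-4*I*pi/7)
  chi_3          1             exp(6*I*pi/7)   exp(-2*I*pi/7)  exp(4*I*pi/7)   exp(-4*I*pi/7)  exp(2*I*pi/7)   exp(-6*I*pi/7)
  chi_4          1             exp(-6*I*pi/7)  exp(2*I*pi/7)   exp(-4*I*pi/7)  exp(4*I*pi/7)   exp(-2*I*pi/7)  exp(6*I*pi/7) 
  chi_5          1             exp(-4*I*pi/7)  exp(6*I*pi/7)   exp(2*I*pi/7)   exp(-2*I*pi/7)  exp(-6*I*pi/7)  exp(4*I*pi/7) 
  chi_6          1             exp(-2*I*pi/7)  exp(-4*I*pi/7)  exp(-6*I*pi/7)  exp(6*I*pi/7)   exp(4*I*pi/7)   exp(2*I*pi/7) 

Spot check: chi_2(0) = zeta_7^(2*0) = zeta_7^0 = 1.

Solution. Z/7Z is abelian, so all 7 irreducible complex representations are 1-dimensional. They are given by chi_k(m) = zeta_7^(k*m) for k = 0,...,6. Row orthogonality: sum_m chi_k(m) conj(chi_l(m)) = 7 * [k = l].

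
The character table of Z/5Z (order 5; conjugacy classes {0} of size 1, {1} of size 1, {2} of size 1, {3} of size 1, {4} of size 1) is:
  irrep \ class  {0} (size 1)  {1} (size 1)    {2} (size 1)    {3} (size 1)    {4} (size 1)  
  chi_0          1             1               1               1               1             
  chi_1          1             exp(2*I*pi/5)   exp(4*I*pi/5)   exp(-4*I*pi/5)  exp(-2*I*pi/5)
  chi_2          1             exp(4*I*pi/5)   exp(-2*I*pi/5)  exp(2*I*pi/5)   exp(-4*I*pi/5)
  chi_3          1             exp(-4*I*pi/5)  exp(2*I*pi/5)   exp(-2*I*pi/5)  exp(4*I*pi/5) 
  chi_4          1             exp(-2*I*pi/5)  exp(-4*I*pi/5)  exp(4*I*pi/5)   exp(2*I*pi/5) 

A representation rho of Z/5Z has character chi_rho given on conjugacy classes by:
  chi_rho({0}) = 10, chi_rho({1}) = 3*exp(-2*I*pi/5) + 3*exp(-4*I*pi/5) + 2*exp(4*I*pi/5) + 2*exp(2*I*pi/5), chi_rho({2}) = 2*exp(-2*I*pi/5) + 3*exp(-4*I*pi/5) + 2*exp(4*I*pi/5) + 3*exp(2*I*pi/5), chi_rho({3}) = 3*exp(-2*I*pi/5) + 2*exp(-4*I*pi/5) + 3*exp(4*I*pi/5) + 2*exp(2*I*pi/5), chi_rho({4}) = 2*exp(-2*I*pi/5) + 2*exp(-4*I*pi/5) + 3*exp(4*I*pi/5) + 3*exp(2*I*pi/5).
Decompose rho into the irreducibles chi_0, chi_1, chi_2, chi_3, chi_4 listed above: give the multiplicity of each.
Multiplicities: chi_0: 0, chi_1: 2, chi_2: 2, chi_3: 3, chi_4: 3.

Reasoning: Use <chi_rho, chi> = (1/|G|) sum_C |C| * chi_rho(C) * conj(chi(C)) with |G| = 5 for each irreducible chi in the table:
  <chi_rho, chi_0> = (1/5)[1*(10)*conj(1) + 1*(3*exp(-2*I*pi/5) + 3*exp(-4*I*pi/5) + 2*exp(4*I*pi/5) + 2*exp(2*I*pi/5))*conj(1) + 1*(2*exp(-2*I*pi/5) + 3*exp(-4*I*pi/5) + 2*exp(4*I*pi/5) + 3*exp(2*I*pi/5))*conj(1) + 1*(3*exp(-2*I*pi/5) + 2*exp(-4*I*pi/5) + 3*exp(4*I*pi/5) + 2*exp(2*I*pi/5))*conj(1) + 1*(2*exp(-2*I*pi/5) + 2*exp(-4*I*pi/5) + 3*exp(4*I*pi/5) + 3*exp(2*I*pi/5))*conj(1)]
      = (1/5)[(10) + (3*exp(-2*I*pi/5) + 3*exp(-4*I*pi/5) + 2*exp(4*I*pi/5) + 2*exp(2*I*pi/5)) + (2*exp(-2*I*pi/5) + 3*exp(-4*I*pi/5) + 2*exp(4*I*pi/5) + 3*exp(2*I*pi/5)) + (3*exp(-2*I*pi/5) + 2*exp(-4*I*pi/5) + 3*exp(4*I*pi/5) + 2*exp(2*I*pi/5)) + (2*exp(-2*I*pi/5) + 2*exp(-4*I*pi/5) + 3*exp(4*I*pi/5) + 3*exp(2*I*pi/5))] = 0/5 = 0
  <chi_rho, chi_1> = (1/5)[1*(10)*conj(1) + 1*(3*exp(-2*I*pi/5) + 3*exp(-4*I*pi/5) + 2*exp(4*I*pi/5) + 2*exp(2*I*pi/5))*conj(exp(2*I*pi/5)) + 1*(2*exp(-2*I*pi/5) + 3*exp(-4*I*pi/5) + 2*exp(4*I*pi/5) + 3*exp(2*I*pi/5))*conj(exp(4*I*pi/5)) + 1*(3*exp(-2*I*pi/5) + 2*exp(-4*I*pi/5) + 3*exp(4*I*pi/5) + 2*exp(2*I*pi/5))*conj(exp(-4*I*pi/5)) + 1*(2*exp(-2*I*pi/5) + 2*exp(-4*I*pi/5) + 3*exp(4*I*pi/5) + 3*exp(2*I*pi/5))*conj(exp(-2*I*pi/5))]
      = (1/5)[(10) + (2 + 3*exp(-4*I*pi/5) + 3*exp(4*I*pi/5) + 2*exp(2*I*pi/5)) + (2 + 3*exp(-2*I*pi/5) + 2*exp(4*I*pi/5) + 3*exp(2*I*pi/5)) + (2 + 3*exp(-2*I*pi/5) + 2*exp(-4*I*pi/5) + 3*exp(2*I*pi/5)) + (2 + 2*exp(-2*I*pi/5) + 3*exp(-4*I*pi/5) + 3*exp(4*I*pi/5))] = 10/5 = 2
  <chi_rho, chi_2> = (1/5)[1*(10)*conj(1) + 1*(3*exp(-2*I*pi/5) + 3*exp(-4*I*pi/5) + 2*exp(4*I*pi/5) + 2*exp(2*I*pi/5))*conj(exp(4*I*pi/5)) + 1*(2*exp(-2*I*pi/5) + 3*exp(-4*I*pi/5) + 2*exp(4*I*pi/5) + 3*exp(2*I*pi/5))*conj(exp(-2*I*pi/5)) + 1*(3*exp(-2*I*pi/5) + 2*exp(-4*I*pi/5) + 3*exp(4*I*pi/5) + 2*exp(2*I*pi/5))*conj(exp(2*I*pi/5)) + 1*(2*exp(-2*I*pi/5) + 2*exp(-4*I*pi/5) + 3*exp(4*I*pi/5) + 3*exp(2*I*pi/5))*conj(exp(-4*I*pi/5))]
      = (1/5)[(10) + (2 + 2*exp(-2*I*pi/5) + 3*exp(4*I*pi/5) + 3*exp(2*I*pi/5)) + (2 + 3*exp(-2*I*pi/5) + 2*exp(-4*I*pi/5) + 3*exp(4*I*pi/5)) + (2 + 3*exp(-4*I*pi/5) + 2*exp(4*I*pi/5) + 3*exp(2*I*pi/5)) + (2 + 3*exp(-2*I*pi/5) + 3*exp(-4*I*pi/5) + 2*exp(2*I*pi/5))] = 10/5 = 2
  <chi_rho, chi_3> = (1/5)[1*(10)*conj(1) + 1*(3*exp(-2*I*pi/5) + 3*exp(-4*I*pi/5) + 2*exp(4*I*pi/5) + 2*exp(2*I*pi/5))*conj(exp(-4*I*pi/5)) + 1*(2*exp(-2*I*pi/5) + 3*exp(-4*I*pi/5) + 2*exp(4*I*pi/5) + 3*exp(2*I*pi/5))*conj(exp(2*I*pi/5)) + 1*(3*exp(-2*I*pi/5) + 2*exp(-4*I*pi/5) + 3*exp(4*I*pi/5) + 2*exp(2*I*pi/5))*conj(exp(-2*I*pi/5)) + 1*(2*exp(-2*I*pi/5) + 2*exp(-4*I*pi/5) + 3*exp(4*I*pi/5) + 3*exp(2*I*pi/5))*conj(exp(4*I*pi/5))]
      = (1/5)[(10) + (3 + 2*exp(-2*I*pi/5) + 2*exp(-4*I*pi/5) + 3*exp(2*I*pi/5)) + (3 + 2*exp(-4*I*pi/5) + 3*exp(4*I*pi/5) + 2*exp(2*I*pi/5)) + (3 + 2*exp(-2*I*pi/5) + 3*exp(-4*I*pi/5) + 2*exp(4*I*pi/5)) + (3 + 3*exp(-2*I*pi/5) + 2*exp(4*I*pi/5) + 2*exp(2*I*pi/5))] = 15/5 = 3
  <chi_rho, chi_4> = (1/5)[1*(10)*conj(1) + 1*(3*exp(-2*I*pi/5) + 3*exp(-4*I*pi/5) + 2*exp(4*I*pi/5) + 2*exp(2*I*pi/5))*conj(exp(-2*I*pi/5)) + 1*(2*exp(-2*I*pi/5) + 3*exp(-4*I*pi/5) + 2*exp(4*I*pi/5) + 3*exp(2*I*pi/5))*conj(exp(-4*I*pi/5)) + 1*(3*exp(-2*I*pi/5) + 2*exp(-4*I*pi/5) + 3*exp(4*I*pi/5) + 2*exp(2*I*pi/5))*conj(exp(4*I*pi/5)) + 1*(2*exp(-2*I*pi/5) + 2*exp(-4*I*pi/5) + 3*exp(4*I*pi/5) + 3*exp(2*I*pi/5))*conj(exp(2*I*pi/5))]
      = (1/5)[(10) + (3 + 3*exp(-2*I*pi/5) + 2*exp(-4*I*pi/5) + 2*exp(4*I*pi/5)) + (3 + 2*exp(-2*I*pi/5) + 3*exp(-4*I*pi/5) + 2*exp(2*I*pi/5)) + (3 + 2*exp(-2*I*pi/5) + 3*exp(4*I*pi/5) + 2*exp(2*I*pi/5)) + (3 + 2*exp(-4*I*pi/5) + 2*exp(4*I*pi/5) + 3*exp(2*I*pi/5))] = 15/5 = 3
(Exp terms are combined using exp(i*s)*conj(exp(i*t)) = exp(i*(s-t)), and sums of them are collapsed using the identity that for every m > 1 the m distinct m-th roots of unity sum to 0, e.g. 1 + exp(2*I*pi/3) + exp(-2*I*pi/3) = 0.)
Dimension check: dim(rho) = sum (mult * dim) = 0*1 + 2*1 + 2*1 + 3*1 + 3*1 = 10 = chi_rho(e) = 10.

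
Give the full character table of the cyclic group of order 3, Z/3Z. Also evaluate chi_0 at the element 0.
Character table of Z/3Z (irreps indexed chi_0,...,chi_2 with chi_k(m) = zeta_3^(k*m), zeta_3 = exp(2*pi*i/3)):
  irrep \ class  {0} (size 1)  {1} (size 1)    {2} (size 1)  
  chi_0          1             1               1             
  chi_1          1             exp(2*I*pi/3)   exp(-2*I*pi/3)
  chi_2          1             exp(-2*I*pi/3)  exp(2*I*pi/3) 

Spot check: chi_0(0) = zeta_3^(0*0) = zeta_3^0 = 1.

Argument: Z/3Z is abelian, so all 3 irreducible complex representations are 1-dimensional. They are given by chi_k(m) = zeta_3^(k*m) for k = 0,...,2. Row orthogonality: sum_m chi_k(m) conj(chi_l(m)) = 3 * [k = l].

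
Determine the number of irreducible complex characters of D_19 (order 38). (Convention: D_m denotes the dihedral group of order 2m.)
11

Explanation: The number of irreducible complex representations of a finite group equals its number of conjugacy classes. D_19 has 11 conjugacy classes ((n+3)/2 for n odd), so D_19 (order 38) has exactly 11 irreducible complex representations.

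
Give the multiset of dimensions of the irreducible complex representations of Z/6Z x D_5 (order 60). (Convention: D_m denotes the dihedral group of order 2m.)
Dimensions: 1, 1, 1, 1, 1, 1, 1, 1, 1, 1, 1, 1, 2, 2, 2, 2, 2, 2, 2, 2, 2, 2, 2, 2

Explanation: There are 24 irreducibles (= number of conjugacy classes). Their dimensions d_i satisfy sum d_i^2 = |G| = 60: 1 + 1 + 1 + 1 + 1 + 1 + 1 + 1 + 1 + 1 + 1 + 1 + 4 + 4 + 4 + 4 + 4 + 4 + 4 + 4 + 4 + 4 + 4 + 4 = 60. (For the product with Z/6Z: each of the 6 1-dim characters of Z/6Z tensors with each irrep of D_5, giving 6 copies of each D_5-dimension.)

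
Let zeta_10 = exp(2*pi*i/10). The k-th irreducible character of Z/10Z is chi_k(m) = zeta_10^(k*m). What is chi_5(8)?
chi_5(8) = zeta_10^40 = 1

Why: chi_5(8) = zeta_10^(5*8) = zeta_10^40. Since zeta_10^10 = 1, this equals zeta_10^0 = exp(2*pi*i*0/10) = 1.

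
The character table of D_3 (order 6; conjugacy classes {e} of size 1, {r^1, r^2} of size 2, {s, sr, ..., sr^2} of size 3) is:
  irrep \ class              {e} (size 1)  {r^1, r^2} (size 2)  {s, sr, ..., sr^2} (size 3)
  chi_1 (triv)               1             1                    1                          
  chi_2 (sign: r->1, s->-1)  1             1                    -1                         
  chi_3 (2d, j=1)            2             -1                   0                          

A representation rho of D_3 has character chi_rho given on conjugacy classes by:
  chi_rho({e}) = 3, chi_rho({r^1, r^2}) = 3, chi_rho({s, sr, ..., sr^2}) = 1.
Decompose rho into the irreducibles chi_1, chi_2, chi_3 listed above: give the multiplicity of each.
Multiplicities: chi_1: 2, chi_2: 1, chi_3: 0.

Solution. Use <chi_rho, chi> = (1/|G|) sum_C |C| * chi_rho(C) * conj(chi(C)) with |G| = 6 for each irreducible chi in the table:
  <chi_rho, chi_1> = (1/6)[1*(3)*conj(1) + 2*(3)*conj(1) + 3*(1)*conj(1)]
      = (1/6)[(3) + (6) + (3)] = 12/6 = 2
  <chi_rho, chi_2> = (1/6)[1*(3)*conj(1) + 2*(3)*conj(1) + 3*(1)*conj(-1)]
      = (1/6)[(3) + (6) + (-3)] = 6/6 = 1
  <chi_rho, chi_3> = (1/6)[1*(3)*conj(2) + 2*(3)*conj(-1) + 3*(1)*conj(0)]
      = (1/6)[(6) + (-6) + (0)] = 0/6 = 0
Dimension check: dim(rho) = sum (mult * dim) = 2*1 + 1*1 + 0*2 = 3 = chi_rho(e) = 3.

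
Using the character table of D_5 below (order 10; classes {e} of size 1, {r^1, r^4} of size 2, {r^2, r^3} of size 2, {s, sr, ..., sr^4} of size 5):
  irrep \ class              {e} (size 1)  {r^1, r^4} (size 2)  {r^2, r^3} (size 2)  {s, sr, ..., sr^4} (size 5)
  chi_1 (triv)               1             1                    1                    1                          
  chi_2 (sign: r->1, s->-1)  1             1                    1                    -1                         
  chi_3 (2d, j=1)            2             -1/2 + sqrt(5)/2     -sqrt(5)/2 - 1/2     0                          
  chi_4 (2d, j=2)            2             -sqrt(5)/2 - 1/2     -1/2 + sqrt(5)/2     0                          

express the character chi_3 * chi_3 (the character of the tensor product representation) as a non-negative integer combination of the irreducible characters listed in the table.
chi_3 tensor chi_3 = chi_1 + chi_2 + chi_4 (all other irreducibles have multiplicity 0).

Reasoning: The character of a tensor product is the pointwise product (chi_3 * chi_3)(C) = chi_3(C) * chi_3(C):
  {e}: (2)*(2), {r^1, r^4}: (-1/2 + sqrt(5)/2)*(-1/2 + sqrt(5)/2), {r^2, r^3}: (-sqrt(5)/2 - 1/2)*(-sqrt(5)/2 - 1/2), {s, sr, ..., sr^4}: (0)*(0)
so (chi_3 * chi_3) takes values
  {e} -> 4, {r^1, r^4} -> 3/2 - sqrt(5)/2, {r^2, r^3} -> sqrt(5)/2 + 3/2, {s, sr, ..., sr^4} -> 0.
Now take the inner product of this character with each irreducible chi from the table, <chi_3*chi_3, chi> = (1/10) sum_C |C| (chi_3*chi_3)(C) conj(chi(C)):
  <chi_3*chi_3, chi_1> = (1/10)[1*(4)*conj(1) + 2*(3/2 - sqrt(5)/2)*conj(1) + 2*(sqrt(5)/2 + 3/2)*conj(1) + 5*(0)*conj(1)]
      = (1/10)[(4) + (3 - sqrt(5)) + (sqrt(5) + 3) + (0)] = 10/10 = 1
  <chi_3*chi_3, chi_2> = (1/10)[1*(4)*conj(1) + 2*(3/2 - sqrt(5)/2)*conj(1) + 2*(sqrt(5)/2 + 3/2)*conj(1) + 5*(0)*conj(-1)]
      = (1/10)[(4) + (3 - sqrt(5)) + (sqrt(5) + 3) + (0)] = 10/10 = 1
  <chi_3*chi_3, chi_3> = (1/10)[1*(4)*conj(2) + 2*(3/2 - sqrt(5)/2)*conj(-1/2 + sqrt(5)/2) + 2*(sqrt(5)/2 + 3/2)*conj(-sqrt(5)/2 - 1/2) + 5*(0)*conj(0)]
      = (1/10)[(8) + (-4 + 2*sqrt(5)) + (-2*sqrt(5) - 4) + (0)] = 0/10 = 0
  <chi_3*chi_3, chi_4> = (1/10)[1*(4)*conj(2) + 2*(3/2 - sqrt(5)/2)*conj(-sqrt(5)/2 - 1/2) + 2*(sqrt(5)/2 + 3/2)*conj(-1/2 + sqrt(5)/2) + 5*(0)*conj(0)]
      = (1/10)[(8) + (1 - sqrt(5)) + (1 + sqrt(5)) + (0)] = 10/10 = 1
Hence the multiplicities are chi_1: 1, chi_2: 1, chi_4: 1. Dimension check: dim(chi_3)*dim(chi_3) = 2*2 = 4 and sum (mult * dim) = 1*1 + 1*1 + 1*2 = 4.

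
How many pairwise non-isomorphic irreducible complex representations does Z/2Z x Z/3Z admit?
6

Working: The number of irreducible complex representations of a finite group equals its number of conjugacy classes. Z/2Z x Z/3Z is abelian of order 6, so every element is its own conjugacy class: 6 classes, so Z/2Z x Z/3Z (order 6) has exactly 6 irreducible complex representations.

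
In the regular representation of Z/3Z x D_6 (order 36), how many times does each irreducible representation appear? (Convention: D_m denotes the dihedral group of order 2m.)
Each irreducible V_i of dimension d_i appears with multiplicity d_i, i.e. rho_reg = (direct sum over all irreducibles V_i) d_i V_i. The irreducible dimensions for Z/3Z x D_6 are 1, 1, 1, 1, 1, 1, 1, 1, 1, 1, 1, 1, 2, 2, 2, 2, 2, 2: 12 irreducibles of dimension 1, each with multiplicity 1; 6 irreducibles of dimension 2, each with multiplicity 2. Total dimension 12*1*1 + 6*2*2 = 36 = |G|.

Why: General theorem: in the regular representation of a finite group G, each irreducible appears with multiplicity equal to its dimension. Check: dim(rho_reg) = sum d_i^2 = 1 + 1 + 1 + 1 + 1 + 1 + 1 + 1 + 1 + 1 + 1 + 1 + 4 + 4 + 4 + 4 + 4 + 4 = 36 = |G|.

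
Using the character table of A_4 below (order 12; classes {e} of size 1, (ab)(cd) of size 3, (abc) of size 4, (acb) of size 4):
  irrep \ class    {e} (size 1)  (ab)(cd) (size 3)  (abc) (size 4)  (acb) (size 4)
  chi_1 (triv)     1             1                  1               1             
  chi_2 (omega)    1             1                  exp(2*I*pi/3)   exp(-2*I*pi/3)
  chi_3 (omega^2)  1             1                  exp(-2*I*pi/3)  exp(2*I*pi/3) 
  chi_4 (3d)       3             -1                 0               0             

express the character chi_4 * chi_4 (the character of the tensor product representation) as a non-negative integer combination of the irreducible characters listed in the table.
chi_4 tensor chi_4 = chi_1 + chi_2 + chi_3 + 2*chi_4 (all other irreducibles have multiplicity 0).

The character of a tensor product is the pointwise product (chi_4 * chi_4)(C) = chi_4(C) * chi_4(C):
  {e}: (3)*(3), (ab)(cd): (-1)*(-1), (abc): (0)*(0), (acb): (0)*(0)
so (chi_4 * chi_4) takes values
  {e} -> 9, (ab)(cd) -> 1, (abc) -> 0, (acb) -> 0.
Now take the inner product of this character with each irreducible chi from the table, <chi_4*chi_4, chi> = (1/12) sum_C |C| (chi_4*chi_4)(C) conj(chi(C)):
  <chi_4*chi_4, chi_1> = (1/12)[1*(9)*conj(1) + 3*(1)*conj(1) + 4*(0)*conj(1) + 4*(0)*conj(1)]
      = (1/12)[(9) + (3) + (0) + (0)] = 12/12 = 1
  <chi_4*chi_4, chi_2> = (1/12)[1*(9)*conj(1) + 3*(1)*conj(1) + 4*(0)*conj(exp(2*I*pi/3)) + 4*(0)*conj(exp(-2*I*pi/3))]
      = (1/12)[(9) + (3) + (0) + (0)] = 12/12 = 1
  <chi_4*chi_4, chi_3> = (1/12)[1*(9)*conj(1) + 3*(1)*conj(1) + 4*(0)*conj(exp(-2*I*pi/3)) + 4*(0)*conj(exp(2*I*pi/3))]
      = (1/12)[(9) + (3) + (0) + (0)] = 12/12 = 1
  <chi_4*chi_4, chi_4> = (1/12)[1*(9)*conj(3) + 3*(1)*conj(-1) + 4*(0)*conj(0) + 4*(0)*conj(0)]
      = (1/12)[(27) + (-3) + (0) + (0)] = 24/12 = 2
(Exp terms are combined using exp(i*s)*conj(exp(i*t)) = exp(i*(s-t)), and sums of them are collapsed using the identity that for every m > 1 the m distinct m-th roots of unity sum to 0, e.g. 1 + exp(2*I*pi/3) + exp(-2*I*pi/3) = 0.)
Hence the multiplicities are chi_1: 1, chi_2: 1, chi_3: 1, chi_4: 2. Dimension check: dim(chi_4)*dim(chi_4) = 3*3 = 9 and sum (mult * dim) = 1*1 + 1*1 + 1*1 + 2*3 = 9.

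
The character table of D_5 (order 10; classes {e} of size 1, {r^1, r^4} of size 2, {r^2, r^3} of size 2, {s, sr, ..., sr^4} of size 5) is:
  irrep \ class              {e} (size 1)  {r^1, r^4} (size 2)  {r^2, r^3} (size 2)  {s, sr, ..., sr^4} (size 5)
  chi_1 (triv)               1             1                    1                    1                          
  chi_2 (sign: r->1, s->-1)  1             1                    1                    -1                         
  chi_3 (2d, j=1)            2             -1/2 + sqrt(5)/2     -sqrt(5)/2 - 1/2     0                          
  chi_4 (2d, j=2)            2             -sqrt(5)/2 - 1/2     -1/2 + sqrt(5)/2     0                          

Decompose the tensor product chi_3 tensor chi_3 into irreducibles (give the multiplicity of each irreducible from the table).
chi_3 tensor chi_3 = chi_1 + chi_2 + chi_4 (all other irreducibles have multiplicity 0).

Derivation: The character of a tensor product is the pointwise product (chi_3 * chi_3)(C) = chi_3(C) * chi_3(C):
  {e}: (2)*(2), {r^1, r^4}: (-1/2 + sqrt(5)/2)*(-1/2 + sqrt(5)/2), {r^2, r^3}: (-sqrt(5)/2 - 1/2)*(-sqrt(5)/2 - 1/2), {s, sr, ..., sr^4}: (0)*(0)
so (chi_3 * chi_3) takes values
  {e} -> 4, {r^1, r^4} -> 3/2 - sqrt(5)/2, {r^2, r^3} -> sqrt(5)/2 + 3/2, {s, sr, ..., sr^4} -> 0.
Now take the inner product of this character with each irreducible chi from the table, <chi_3*chi_3, chi> = (1/10) sum_C |C| (chi_3*chi_3)(C) conj(chi(C)):
  <chi_3*chi_3, chi_1> = (1/10)[1*(4)*conj(1) + 2*(3/2 - sqrt(5)/2)*conj(1) + 2*(sqrt(5)/2 + 3/2)*conj(1) + 5*(0)*conj(1)]
      = (1/10)[(4) + (3 - sqrt(5)) + (sqrt(5) + 3) + (0)] = 10/10 = 1
  <chi_3*chi_3, chi_2> = (1/10)[1*(4)*conj(1) + 2*(3/2 - sqrt(5)/2)*conj(1) + 2*(sqrt(5)/2 + 3/2)*conj(1) + 5*(0)*conj(-1)]
      = (1/10)[(4) + (3 - sqrt(5)) + (sqrt(5) + 3) + (0)] = 10/10 = 1
  <chi_3*chi_3, chi_3> = (1/10)[1*(4)*conj(2) + 2*(3/2 - sqrt(5)/2)*conj(-1/2 + sqrt(5)/2) + 2*(sqrt(5)/2 + 3/2)*conj(-sqrt(5)/2 - 1/2) + 5*(0)*conj(0)]
      = (1/10)[(8) + (-4 + 2*sqrt(5)) + (-2*sqrt(5) - 4) + (0)] = 0/10 = 0
  <chi_3*chi_3, chi_4> = (1/10)[1*(4)*conj(2) + 2*(3/2 - sqrt(5)/2)*conj(-sqrt(5)/2 - 1/2) + 2*(sqrt(5)/2 + 3/2)*conj(-1/2 + sqrt(5)/2) + 5*(0)*conj(0)]
      = (1/10)[(8) + (1 - sqrt(5)) + (1 + sqrt(5)) + (0)] = 10/10 = 1
Hence the multiplicities are chi_1: 1, chi_2: 1, chi_4: 1. Dimension check: dim(chi_3)*dim(chi_3) = 2*2 = 4 and sum (mult * dim) = 1*1 + 1*1 + 1*2 = 4.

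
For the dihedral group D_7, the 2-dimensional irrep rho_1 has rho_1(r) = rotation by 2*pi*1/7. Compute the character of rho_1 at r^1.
chi_{rho_1}(r^1) = 2*cos(2*pi*1*1/7) = 2*cos(2*pi/7)

Explanation: rho_1(r^1) is rotation by angle 2*pi*1*1/7, whose trace is 2*cos(2*pi*1*1/7) = 2*cos(2*pi/7).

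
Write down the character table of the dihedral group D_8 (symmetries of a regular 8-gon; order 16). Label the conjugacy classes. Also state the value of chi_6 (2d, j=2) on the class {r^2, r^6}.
Conjugacy classes: {e} of size 1, {r^4} of size 1, {r^1, r^7} of size 2, {r^2, r^6} of size 2, {r^3, r^5} of size 2, {s, sr^2, ...} of size 4, {sr, sr^3, ...} of size 4.
Character table:
  irrep \ class              {e} (size 1)  {r^4} (size 1)  {r^1, r^7} (size 2)  {r^2, r^6} (size 2)  {r^3, r^5} (size 2)  {s, sr^2, ...} (size 4)  {sr, sr^3, ...} (size 4)
  chi_1 (triv)               1             1               1                    1                    1                    1                        1                       
  chi_2 (sign: r->1, s->-1)  1             1               1                    1                    1                    -1                       -1                      
  chi_3 (r->-1, s->1)        1             1               -1                   1                    -1                   1                        -1                      
  chi_4 (r->-1, s->-1)       1             1               -1                   1                    -1                   -1                       1                       
  chi_5 (2d, j=1)            2             -2              sqrt(2)              0                    -sqrt(2)             0                        0                       
  chi_6 (2d, j=2)            2             2               0                    -2                   0                    0                        0                       
  chi_7 (2d, j=3)            2             -2              -sqrt(2)             0                    sqrt(2)              0                        0                       

Spot check: chi_6 (2d, j=2) on {r^2, r^6} = -2.

Solution. D_8 has order 2*8 = 16 with 7 conjugacy classes, hence 7 irreducibles. Sum of squared dims 1 + 1 + 1 + 1 + 4 + 4 + 4 = 16 = |G|. Linear characters come from the abelianisation; the 2-dimensional irreps have character r^k -> 2*cos(2*pi*j*k/8), reflections -> 0.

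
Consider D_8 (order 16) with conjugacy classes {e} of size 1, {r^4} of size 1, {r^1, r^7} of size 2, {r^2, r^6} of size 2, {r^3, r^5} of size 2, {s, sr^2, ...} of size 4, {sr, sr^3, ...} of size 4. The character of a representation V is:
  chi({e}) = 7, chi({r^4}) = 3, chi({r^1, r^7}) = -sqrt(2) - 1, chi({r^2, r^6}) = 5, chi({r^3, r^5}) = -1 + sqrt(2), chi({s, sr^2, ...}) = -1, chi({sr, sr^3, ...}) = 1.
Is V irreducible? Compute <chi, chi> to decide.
Not irreducible (reducible): <chi, chi> = 8 > 1.

<chi, chi> = (1/|G|) sum_C |C| * |chi(C)|^2 = (1/16)[1*|7|^2 + 1*|3|^2 + 2*|-sqrt(2) - 1|^2 + 2*|5|^2 + 2*|-1 + sqrt(2)|^2 + 4*|-1|^2 + 4*|1|^2]
  = (1/16)[(49) + (9) + (4*sqrt(2) + 6) + (50) + (6 - 4*sqrt(2)) + (4) + (4)] = 128/16 = 8.
A character is irreducible iff <chi, chi> = 1, so this representation is reducible.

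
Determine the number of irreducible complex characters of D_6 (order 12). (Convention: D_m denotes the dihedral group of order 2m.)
6

Working: The number of irreducible complex representations of a finite group equals its number of conjugacy classes. D_6 has 6 conjugacy classes (n/2 + 3 for n even), so D_6 (order 12) has exactly 6 irreducible complex representations.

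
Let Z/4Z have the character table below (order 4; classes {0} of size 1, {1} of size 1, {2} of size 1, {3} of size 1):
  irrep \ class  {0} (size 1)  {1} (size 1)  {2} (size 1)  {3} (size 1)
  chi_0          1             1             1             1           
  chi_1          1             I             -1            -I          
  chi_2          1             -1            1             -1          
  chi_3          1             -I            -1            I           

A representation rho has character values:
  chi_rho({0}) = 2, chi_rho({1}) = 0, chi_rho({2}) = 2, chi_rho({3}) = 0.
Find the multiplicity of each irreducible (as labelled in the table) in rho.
Multiplicities: chi_0: 1, chi_1: 0, chi_2: 1, chi_3: 0.

Details: Use <chi_rho, chi> = (1/|G|) sum_C |C| * chi_rho(C) * conj(chi(C)) with |G| = 4 for each irreducible chi in the table:
  <chi_rho, chi_0> = (1/4)[1*(2)*conj(1) + 1*(0)*conj(1) + 1*(2)*conj(1) + 1*(0)*conj(1)]
      = (1/4)[(2) + (0) + (2) + (0)] = 4/4 = 1
  <chi_rho, chi_1> = (1/4)[1*(2)*conj(1) + 1*(0)*conj(I) + 1*(2)*conj(-1) + 1*(0)*conj(-I)]
      = (1/4)[(2) + (0) + (-2) + (0)] = 0/4 = 0
  <chi_rho, chi_2> = (1/4)[1*(2)*conj(1) + 1*(0)*conj(-1) + 1*(2)*conj(1) + 1*(0)*conj(-1)]
      = (1/4)[(2) + (0) + (2) + (0)] = 4/4 = 1
  <chi_rho, chi_3> = (1/4)[1*(2)*conj(1) + 1*(0)*conj(-I) + 1*(2)*conj(-1) + 1*(0)*conj(I)]
      = (1/4)[(2) + (0) + (-2) + (0)] = 0/4 = 0
(Exp terms are combined using exp(i*s)*conj(exp(i*t)) = exp(i*(s-t)), and sums of them are collapsed using the identity that for every m > 1 the m distinct m-th roots of unity sum to 0, e.g. 1 + exp(2*I*pi/3) + exp(-2*I*pi/3) = 0.)
Dimension check: dim(rho) = sum (mult * dim) = 1*1 + 0*1 + 1*1 + 0*1 = 2 = chi_rho(e) = 2.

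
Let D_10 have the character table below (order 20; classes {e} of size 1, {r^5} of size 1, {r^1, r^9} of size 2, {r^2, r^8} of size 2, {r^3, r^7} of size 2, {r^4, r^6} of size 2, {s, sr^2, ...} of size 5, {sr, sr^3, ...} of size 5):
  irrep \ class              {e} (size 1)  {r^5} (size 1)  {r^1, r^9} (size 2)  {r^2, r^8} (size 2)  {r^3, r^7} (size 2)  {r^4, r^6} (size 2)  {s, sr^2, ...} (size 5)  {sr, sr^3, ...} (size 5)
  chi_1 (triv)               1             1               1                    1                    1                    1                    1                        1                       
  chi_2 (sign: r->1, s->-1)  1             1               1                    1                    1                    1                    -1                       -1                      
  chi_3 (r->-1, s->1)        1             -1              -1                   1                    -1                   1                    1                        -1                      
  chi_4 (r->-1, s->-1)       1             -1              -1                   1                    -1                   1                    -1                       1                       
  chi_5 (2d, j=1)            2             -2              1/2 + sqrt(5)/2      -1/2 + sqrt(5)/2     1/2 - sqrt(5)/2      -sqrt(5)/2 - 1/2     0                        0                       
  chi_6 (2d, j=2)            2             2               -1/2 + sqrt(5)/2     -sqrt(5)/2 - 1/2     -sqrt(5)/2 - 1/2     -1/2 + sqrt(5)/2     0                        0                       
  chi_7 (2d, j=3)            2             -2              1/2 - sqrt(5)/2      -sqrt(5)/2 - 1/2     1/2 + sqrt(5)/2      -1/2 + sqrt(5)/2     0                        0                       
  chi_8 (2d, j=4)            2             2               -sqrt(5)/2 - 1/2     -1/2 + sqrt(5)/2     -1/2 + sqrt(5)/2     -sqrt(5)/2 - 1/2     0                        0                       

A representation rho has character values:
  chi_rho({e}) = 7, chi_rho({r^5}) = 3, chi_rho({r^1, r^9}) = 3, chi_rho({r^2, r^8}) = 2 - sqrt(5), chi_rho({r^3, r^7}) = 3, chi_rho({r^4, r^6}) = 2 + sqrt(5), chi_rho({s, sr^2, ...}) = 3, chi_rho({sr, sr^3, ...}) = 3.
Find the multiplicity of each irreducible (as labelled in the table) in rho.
Multiplicities: chi_1: 3, chi_2: 0, chi_3: 0, chi_4: 0, chi_5: 0, chi_6: 1, chi_7: 1, chi_8: 0.

Derivation: Use <chi_rho, chi> = (1/|G|) sum_C |C| * chi_rho(C) * conj(chi(C)) with |G| = 20 for each irreducible chi in the table:
  <chi_rho, chi_1> = (1/20)[1*(7)*conj(1) + 1*(3)*conj(1) + 2*(3)*conj(1) + 2*(2 - sqrt(5))*conj(1) + 2*(3)*conj(1) + 2*(2 + sqrt(5))*conj(1) + 5*(3)*conj(1) + 5*(3)*conj(1)]
      = (1/20)[(7) + (3) + (6) + (4 - 2*sqrt(5)) + (6) + (4 + 2*sqrt(5)) + (15) + (15)] = 60/20 = 3
  <chi_rho, chi_2> = (1/20)[1*(7)*conj(1) + 1*(3)*conj(1) + 2*(3)*conj(1) + 2*(2 - sqrt(5))*conj(1) + 2*(3)*conj(1) + 2*(2 + sqrt(5))*conj(1) + 5*(3)*conj(-1) + 5*(3)*conj(-1)]
      = (1/20)[(7) + (3) + (6) + (4 - 2*sqrt(5)) + (6) + (4 + 2*sqrt(5)) + (-15) + (-15)] = 0/20 = 0
  <chi_rho, chi_3> = (1/20)[1*(7)*conj(1) + 1*(3)*conj(-1) + 2*(3)*conj(-1) + 2*(2 - sqrt(5))*conj(1) + 2*(3)*conj(-1) + 2*(2 + sqrt(5))*conj(1) + 5*(3)*conj(1) + 5*(3)*conj(-1)]
      = (1/20)[(7) + (-3) + (-6) + (4 - 2*sqrt(5)) + (-6) + (4 + 2*sqrt(5)) + (15) + (-15)] = 0/20 = 0
  <chi_rho, chi_4> = (1/20)[1*(7)*conj(1) + 1*(3)*conj(-1) + 2*(3)*conj(-1) + 2*(2 - sqrt(5))*conj(1) + 2*(3)*conj(-1) + 2*(2 + sqrt(5))*conj(1) + 5*(3)*conj(-1) + 5*(3)*conj(1)]
      = (1/20)[(7) + (-3) + (-6) + (4 - 2*sqrt(5)) + (-6) + (4 + 2*sqrt(5)) + (-15) + (15)] = 0/20 = 0
  <chi_rho, chi_5> = (1/20)[1*(7)*conj(2) + 1*(3)*conj(-2) + 2*(3)*conj(1/2 + sqrt(5)/2) + 2*(2 - sqrt(5))*conj(-1/2 + sqrt(5)/2) + 2*(3)*conj(1/2 - sqrt(5)/2) + 2*(2 + sqrt(5))*conj(-sqrt(5)/2 - 1/2) + 5*(3)*conj(0) + 5*(3)*conj(0)]
      = (1/20)[(14) + (-6) + (3 + 3*sqrt(5)) + (-7 + 3*sqrt(5)) + (3 - 3*sqrt(5)) + (-7 - 3*sqrt(5)) + (0) + (0)] = 0/20 = 0
  <chi_rho, chi_6> = (1/20)[1*(7)*conj(2) + 1*(3)*conj(2) + 2*(3)*conj(-1/2 + sqrt(5)/2) + 2*(2 - sqrt(5))*conj(-sqrt(5)/2 - 1/2) + 2*(3)*conj(-sqrt(5)/2 - 1/2) + 2*(2 + sqrt(5))*conj(-1/2 + sqrt(5)/2) + 5*(3)*conj(0) + 5*(3)*conj(0)]
      = (1/20)[(14) + (6) + (-3 + 3*sqrt(5)) + (3 - sqrt(5)) + (-3*sqrt(5) - 3) + (sqrt(5) + 3) + (0) + (0)] = 20/20 = 1
  <chi_rho, chi_7> = (1/20)[1*(7)*conj(2) + 1*(3)*conj(-2) + 2*(3)*conj(1/2 - sqrt(5)/2) + 2*(2 - sqrt(5))*conj(-sqrt(5)/2 - 1/2) + 2*(3)*conj(1/2 + sqrt(5)/2) + 2*(2 + sqrt(5))*conj(-1/2 + sqrt(5)/2) + 5*(3)*conj(0) + 5*(3)*conj(0)]
      = (1/20)[(14) + (-6) + (3 - 3*sqrt(5)) + (3 - sqrt(5)) + (3 + 3*sqrt(5)) + (sqrt(5) + 3) + (0) + (0)] = 20/20 = 1
  <chi_rho, chi_8> = (1/20)[1*(7)*conj(2) + 1*(3)*conj(2) + 2*(3)*conj(-sqrt(5)/2 - 1/2) + 2*(2 - sqrt(5))*conj(-1/2 + sqrt(5)/2) + 2*(3)*conj(-1/2 + sqrt(5)/2) + 2*(2 + sqrt(5))*conj(-sqrt(5)/2 - 1/2) + 5*(3)*conj(0) + 5*(3)*conj(0)]
      = (1/20)[(14) + (6) + (-3*sqrt(5) - 3) + (-7 + 3*sqrt(5)) + (-3 + 3*sqrt(5)) + (-7 - 3*sqrt(5)) + (0) + (0)] = 0/20 = 0
Dimension check: dim(rho) = sum (mult * dim) = 3*1 + 0*1 + 0*1 + 0*1 + 0*2 + 1*2 + 1*2 + 0*2 = 7 = chi_rho(e) = 7.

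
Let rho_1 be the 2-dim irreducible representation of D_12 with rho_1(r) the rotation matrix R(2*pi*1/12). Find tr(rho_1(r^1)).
chi_{rho_1}(r^1) = 2*cos(2*pi*1*1/12) = sqrt(3)

rho_1(r^1) is rotation by angle 2*pi*1*1/12, whose trace is 2*cos(2*pi*1*1/12) = sqrt(3).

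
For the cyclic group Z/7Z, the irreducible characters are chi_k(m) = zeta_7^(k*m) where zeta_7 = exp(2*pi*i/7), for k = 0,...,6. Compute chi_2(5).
chi_2(5) = zeta_7^10 = exp(6*I*pi/7)

Explanation: chi_2(5) = zeta_7^(2*5) = zeta_7^10. Since zeta_7^7 = 1, this equals zeta_7^3 = exp(2*pi*i*3/7) = exp(6*I*pi/7).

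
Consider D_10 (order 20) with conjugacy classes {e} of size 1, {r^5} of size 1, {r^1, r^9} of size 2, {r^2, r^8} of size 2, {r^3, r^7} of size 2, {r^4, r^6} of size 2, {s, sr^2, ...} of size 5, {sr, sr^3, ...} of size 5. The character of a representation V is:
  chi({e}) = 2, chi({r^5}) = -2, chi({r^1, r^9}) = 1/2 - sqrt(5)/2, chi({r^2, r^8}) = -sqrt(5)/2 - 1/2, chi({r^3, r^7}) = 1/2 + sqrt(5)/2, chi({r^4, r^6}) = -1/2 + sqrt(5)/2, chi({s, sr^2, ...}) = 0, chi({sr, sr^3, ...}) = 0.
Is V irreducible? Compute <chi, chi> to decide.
Irreducible: <chi, chi> = 1.

Working: <chi, chi> = (1/|G|) sum_C |C| * |chi(C)|^2 = (1/20)[1*|2|^2 + 1*|-2|^2 + 2*|1/2 - sqrt(5)/2|^2 + 2*|-sqrt(5)/2 - 1/2|^2 + 2*|1/2 + sqrt(5)/2|^2 + 2*|-1/2 + sqrt(5)/2|^2 + 5*|0|^2 + 5*|0|^2]
  = (1/20)[(4) + (4) + (3 - sqrt(5)) + (sqrt(5) + 3) + (sqrt(5) + 3) + (3 - sqrt(5)) + (0) + (0)] = 20/20 = 1.
A character is irreducible iff <chi, chi> = 1, so this representation is irreducible.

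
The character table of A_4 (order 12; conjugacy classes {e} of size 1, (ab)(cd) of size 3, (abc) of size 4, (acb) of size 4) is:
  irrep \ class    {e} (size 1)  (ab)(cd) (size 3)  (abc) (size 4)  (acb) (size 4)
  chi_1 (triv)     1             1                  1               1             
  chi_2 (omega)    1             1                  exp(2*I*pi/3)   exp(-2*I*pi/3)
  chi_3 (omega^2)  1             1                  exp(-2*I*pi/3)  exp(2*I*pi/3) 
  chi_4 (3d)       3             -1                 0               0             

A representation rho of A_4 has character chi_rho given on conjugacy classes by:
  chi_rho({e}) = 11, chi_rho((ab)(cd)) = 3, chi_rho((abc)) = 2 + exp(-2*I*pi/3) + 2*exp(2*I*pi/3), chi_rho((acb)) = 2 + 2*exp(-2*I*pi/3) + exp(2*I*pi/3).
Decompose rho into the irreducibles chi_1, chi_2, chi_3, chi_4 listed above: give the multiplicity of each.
Multiplicities: chi_1: 2, chi_2: 2, chi_3: 1, chi_4: 2.

Details: Use <chi_rho, chi> = (1/|G|) sum_C |C| * chi_rho(C) * conj(chi(C)) with |G| = 12 for each irreducible chi in the table:
  <chi_rho, chi_1> = (1/12)[1*(11)*conj(1) + 3*(3)*conj(1) + 4*(2 + exp(-2*I*pi/3) + 2*exp(2*I*pi/3))*conj(1) + 4*(2 + 2*exp(-2*I*pi/3) + exp(2*I*pi/3))*conj(1)]
      = (1/12)[(11) + (9) + (8 + 4*exp(-2*I*pi/3) + 8*exp(2*I*pi/3)) + (8 + 8*exp(-2*I*pi/3) + 4*exp(2*I*pi/3))] = 24/12 = 2
  <chi_rho, chi_2> = (1/12)[1*(11)*conj(1) + 3*(3)*conj(1) + 4*(2 + exp(-2*I*pi/3) + 2*exp(2*I*pi/3))*conj(exp(2*I*pi/3)) + 4*(2 + 2*exp(-2*I*pi/3) + exp(2*I*pi/3))*conj(exp(-2*I*pi/3))]
      = (1/12)[(11) + (9) + (8 + 8*exp(-2*I*pi/3) + 4*exp(2*I*pi/3)) + (8 + 4*exp(-2*I*pi/3) + 8*exp(2*I*pi/3))] = 24/12 = 2
  <chi_rho, chi_3> = (1/12)[1*(11)*conj(1) + 3*(3)*conj(1) + 4*(2 + exp(-2*I*pi/3) + 2*exp(2*I*pi/3))*conj(exp(-2*I*pi/3)) + 4*(2 + 2*exp(-2*I*pi/3) + exp(2*I*pi/3))*conj(exp(2*I*pi/3))]
      = (1/12)[(11) + (9) + (-4) + (-4)] = 12/12 = 1
  <chi_rho, chi_4> = (1/12)[1*(11)*conj(3) + 3*(3)*conj(-1) + 4*(2 + exp(-2*I*pi/3) + 2*exp(2*I*pi/3))*conj(0) + 4*(2 + 2*exp(-2*I*pi/3) + exp(2*I*pi/3))*conj(0)]
      = (1/12)[(33) + (-9) + (0) + (0)] = 24/12 = 2
(Exp terms are combined using exp(i*s)*conj(exp(i*t)) = exp(i*(s-t)), and sums of them are collapsed using the identity that for every m > 1 the m distinct m-th roots of unity sum to 0, e.g. 1 + exp(2*I*pi/3) + exp(-2*I*pi/3) = 0.)
Dimension check: dim(rho) = sum (mult * dim) = 2*1 + 2*1 + 1*1 + 2*3 = 11 = chi_rho(e) = 11.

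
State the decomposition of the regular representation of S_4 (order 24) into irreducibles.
Each irreducible V_i of dimension d_i appears with multiplicity d_i, i.e. rho_reg = (direct sum over all irreducibles V_i) d_i V_i. The irreducible dimensions for S_4 are 1, 1, 2, 3, 3: 2 irreducibles of dimension 1, each with multiplicity 1; 1 irreducible of dimension 2, with multiplicity 2; 2 irreducibles of dimension 3, each with multiplicity 3. Total dimension 2*1*1 + 1*2*2 + 2*3*3 = 24 = |G|.

Justification: General theorem: in the regular representation of a finite group G, each irreducible appears with multiplicity equal to its dimension. Check: dim(rho_reg) = sum d_i^2 = 1 + 1 + 4 + 9 + 9 = 24 = |G|.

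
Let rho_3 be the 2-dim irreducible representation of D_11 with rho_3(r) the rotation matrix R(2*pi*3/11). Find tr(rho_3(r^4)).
chi_{rho_3}(r^4) = 2*cos(2*pi*3*4/11) = 2*cos(24*pi/11)

rho_3(r^4) is rotation by angle 2*pi*3*4/11, whose trace is 2*cos(2*pi*3*4/11) = 2*cos(24*pi/11).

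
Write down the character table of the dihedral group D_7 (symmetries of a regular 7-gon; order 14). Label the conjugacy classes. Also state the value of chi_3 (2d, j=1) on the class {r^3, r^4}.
Conjugacy classes: {e} of size 1, {r^1, r^6} of size 2, {r^2, r^5} of size 2, {r^3, r^4} of size 2, {s, sr, ..., sr^6} of size 7.
Character table:
  irrep \ class              {e} (size 1)  {r^1, r^6} (size 2)  {r^2, r^5} (size 2)  {r^3, r^4} (size 2)  {s, sr, ..., sr^6} (size 7)
  chi_1 (triv)               1             1                    1                    1                    1                          
  chi_2 (sign: r->1, s->-1)  1             1                    1                    1                    -1                         
  chi_3 (2d, j=1)            2             2*cos(2*pi/7)        -2*cos(3*pi/7)       -2*cos(pi/7)         0                          
  chi_4 (2d, j=2)            2             -2*cos(3*pi/7)       -2*cos(pi/7)         2*cos(2*pi/7)        0                          
  chi_5 (2d, j=3)            2             -2*cos(pi/7)         2*cos(2*pi/7)        -2*cos(3*pi/7)       0                          

Spot check: chi_3 (2d, j=1) on {r^3, r^4} = -2*cos(pi/7).

Working: D_7 has order 2*7 = 14 with 5 conjugacy classes, hence 5 irreducibles. Sum of squared dims 1 + 1 + 4 + 4 + 4 = 14 = |G|. Linear characters come from the abelianisation; the 2-dimensional irreps have character r^k -> 2*cos(2*pi*j*k/7), reflections -> 0.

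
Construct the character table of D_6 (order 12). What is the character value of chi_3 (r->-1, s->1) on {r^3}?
Conjugacy classes: {e} of size 1, {r^3} of size 1, {r^1, r^5} of size 2, {r^2, r^4} of size 2, {s, sr^2, ...} of size 3, {sr, sr^3, ...} of size 3.
Character table:
  irrep \ class              {e} (size 1)  {r^3} (size 1)  {r^1, r^5} (size 2)  {r^2, r^4} (size 2)  {s, sr^2, ...} (size 3)  {sr, sr^3, ...} (size 3)
  chi_1 (triv)               1             1               1                    1                    1                        1                       
  chi_2 (sign: r->1, s->-1)  1             1               1                    1                    -1                       -1                      
  chi_3 (r->-1, s->1)        1             -1              -1                   1                    1                        -1                      
  chi_4 (r->-1, s->-1)       1             -1              -1                   1                    -1                       1                       
  chi_5 (2d, j=1)            2             -2              1                    -1                   0                        0                       
  chi_6 (2d, j=2)            2             2               -1                   -1                   0                        0                       

Spot check: chi_3 (r->-1, s->1) on {r^3} = -1.

D_6 has order 2*6 = 12 with 6 conjugacy classes, hence 6 irreducibles. Sum of squared dims 1 + 1 + 1 + 1 + 4 + 4 = 12 = |G|. Linear characters come from the abelianisation; the 2-dimensional irreps have character r^k -> 2*cos(2*pi*j*k/6), reflections -> 0.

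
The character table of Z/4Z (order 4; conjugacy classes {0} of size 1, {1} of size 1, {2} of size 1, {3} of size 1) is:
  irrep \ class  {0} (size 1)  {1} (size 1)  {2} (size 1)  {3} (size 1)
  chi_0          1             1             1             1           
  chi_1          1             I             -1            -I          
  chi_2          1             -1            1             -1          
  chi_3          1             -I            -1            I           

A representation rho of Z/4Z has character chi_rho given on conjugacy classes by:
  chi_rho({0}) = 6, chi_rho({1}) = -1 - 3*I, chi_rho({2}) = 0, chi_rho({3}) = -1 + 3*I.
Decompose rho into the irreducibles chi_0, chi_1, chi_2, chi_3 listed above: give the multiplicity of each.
Multiplicities: chi_0: 1, chi_1: 0, chi_2: 2, chi_3: 3.

Argument: Use <chi_rho, chi> = (1/|G|) sum_C |C| * chi_rho(C) * conj(chi(C)) with |G| = 4 for each irreducible chi in the table:
  <chi_rho, chi_0> = (1/4)[1*(6)*conj(1) + 1*(-1 - 3*I)*conj(1) + 1*(0)*conj(1) + 1*(-1 + 3*I)*conj(1)]
      = (1/4)[(6) + (-1 - 3*I) + (0) + (-1 + 3*I)] = 4/4 = 1
  <chi_rho, chi_1> = (1/4)[1*(6)*conj(1) + 1*(-1 - 3*I)*conj(I) + 1*(0)*conj(-1) + 1*(-1 + 3*I)*conj(-I)]
      = (1/4)[(6) + (-3 + I) + (0) + (-3 - I)] = 0/4 = 0
  <chi_rho, chi_2> = (1/4)[1*(6)*conj(1) + 1*(-1 - 3*I)*conj(-1) + 1*(0)*conj(1) + 1*(-1 + 3*I)*conj(-1)]
      = (1/4)[(6) + (1 + 3*I) + (0) + (1 - 3*I)] = 8/4 = 2
  <chi_rho, chi_3> = (1/4)[1*(6)*conj(1) + 1*(-1 - 3*I)*conj(-I) + 1*(0)*conj(-1) + 1*(-1 + 3*I)*conj(I)]
      = (1/4)[(6) + (3 - I) + (0) + (3 + I)] = 12/4 = 3
(Exp terms are combined using exp(i*s)*conj(exp(i*t)) = exp(i*(s-t)), and sums of them are collapsed using the identity that for every m > 1 the m distinct m-th roots of unity sum to 0, e.g. 1 + exp(2*I*pi/3) + exp(-2*I*pi/3) = 0.)
Dimension check: dim(rho) = sum (mult * dim) = 1*1 + 0*1 + 2*1 + 3*1 = 6 = chi_rho(e) = 6.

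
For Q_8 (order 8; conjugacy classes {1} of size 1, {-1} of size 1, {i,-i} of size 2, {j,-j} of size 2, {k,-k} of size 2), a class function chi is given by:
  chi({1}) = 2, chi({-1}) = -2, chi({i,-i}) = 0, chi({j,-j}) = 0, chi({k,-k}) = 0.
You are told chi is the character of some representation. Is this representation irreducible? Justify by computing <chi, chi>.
Irreducible: <chi, chi> = 1.

Solution. <chi, chi> = (1/|G|) sum_C |C| * |chi(C)|^2 = (1/8)[1*|2|^2 + 1*|-2|^2 + 2*|0|^2 + 2*|0|^2 + 2*|0|^2]
  = (1/8)[(4) + (4) + (0) + (0) + (0)] = 8/8 = 1.
A character is irreducible iff <chi, chi> = 1, so this representation is irreducible.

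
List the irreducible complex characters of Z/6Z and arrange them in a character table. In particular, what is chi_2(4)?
Character table of Z/6Z (irreps indexed chi_0,...,chi_5 with chi_k(m) = zeta_6^(k*m), zeta_6 = exp(2*pi*i/6)):
  irrep \ class  {0} (size 1)  {1} (size 1)    {2} (size 1)    {3} (size 1)  {4} (size 1)    {5} (size 1)  
  chi_0          1             1               1               1             1               1             
  chi_1          1             exp(I*pi/3)     exp(2*I*pi/3)   -1            exp(-2*I*pi/3)  exp(-I*pi/3)  
  chi_2          1             exp(2*I*pi/3)   exp(-2*I*pi/3)  1             exp(2*I*pi/3)   exp(-2*I*pi/3)
  chi_3          1             -1              1               -1            1               -1            
  chi_4          1             exp(-2*I*pi/3)  exp(2*I*pi/3)   1             exp(-2*I*pi/3)  exp(2*I*pi/3) 
  chi_5          1             exp(-I*pi/3)    exp(-2*I*pi/3)  -1            exp(2*I*pi/3)   exp(I*pi/3)   

Spot check: chi_2(4) = zeta_6^(2*4) = zeta_6^8 = exp(2*I*pi/3).

Details: Z/6Z is abelian, so all 6 irreducible complex representations are 1-dimensional. They are given by chi_k(m) = zeta_6^(k*m) for k = 0,...,5. Row orthogonality: sum_m chi_k(m) conj(chi_l(m)) = 6 * [k = l].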